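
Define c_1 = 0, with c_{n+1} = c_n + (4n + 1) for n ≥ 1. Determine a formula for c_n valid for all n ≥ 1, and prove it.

Claim: c_n = 2n^2 − n − 1.

Base case: c_1 = 0, and 2·1^2 − 1 − 1 = 0.
Assume c_j = 2j^2 − j − 1.
Then c_{j+1} = c_j + (4j + 1) = (2j^2 − j − 1) + (4j + 1) = 2j^2 + 3j,
and 2·(j+1)^2 − (j+1) − 1 = 2j^2 + 3j.
By induction, c_n = 2n^2 − n − 1 for all n ≥ 1.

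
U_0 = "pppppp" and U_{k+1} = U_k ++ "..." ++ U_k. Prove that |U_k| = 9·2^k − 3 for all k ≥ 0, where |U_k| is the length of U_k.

Base case: |U_0| = 6, and 9·2^0 − 3 = 6.
Assume |U_j| = 9·2^j − 3.
Then |U_{j+1}| = |U_j| + 3 + |U_j| = 2|U_j| + 3 = 2(9·2^j − 3) + 3 = 9·2^{j+1} − 6 + 3 = 9·2^{j+1} − 3.
By induction, |U_k| = 9·2^k − 3 for all k ≥ 0.

|U_k| = 9·2^k − 3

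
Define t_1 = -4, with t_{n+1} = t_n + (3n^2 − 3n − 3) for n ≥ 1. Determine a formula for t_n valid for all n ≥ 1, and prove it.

Claim: t_n = n^3 − 3n^2 − n − 1.

Base case: t_1 = -4, and 1^3 − 3·1^2 − 1 − 1 = -4.
Assume t_r = r^3 − 3r^2 − r − 1.
Then t_{r+1} = t_r + (3r^2 − 3r − 3) = (r^3 − 3r^2 − r − 1) + (3r^2 − 3r − 3) = r^3 − 4r − 4,
and (r+1)^3 − 3·(r+1)^2 − (r+1) − 1 = r^3 − 4r − 4.
This completes the inductive step, so t_n = n^3 − 3n^2 − n − 1 for all n ≥ 1.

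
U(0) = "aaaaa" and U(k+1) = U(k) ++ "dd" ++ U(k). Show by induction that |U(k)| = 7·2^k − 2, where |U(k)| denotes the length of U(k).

Base case: |U(0)| = 5, and 7·2^0 − 2 = 5.
Assume |U(m)| = 7·2^m − 2.
Then |U(m+1)| = |U(m)| + 2 + |U(m)| = 2|U(m)| + 2 = 2(7·2^m − 2) + 2 = 7·2^{m+1} − 4 + 2 = 7·2^{m+1} − 2.
This completes the inductive step, so |U(k)| = 7·2^k − 2 for all k ≥ 0.

|U(k)| = 7·2^k − 2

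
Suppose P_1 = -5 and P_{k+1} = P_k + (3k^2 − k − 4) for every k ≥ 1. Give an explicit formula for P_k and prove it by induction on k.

Claim: P_k = k^3 − 2k^2 − 3k − 1.

Base case: P_1 = -5, and 1^3 − 2·1^2 − 3·1 − 1 = -5.
Assume P_j = j^3 − 2j^2 − 3j − 1.
Then P_{j+1} = P_j + (3j^2 − j − 4) = (j^3 − 2j^2 − 3j − 1) + (3j^2 − j − 4) = j^3 + j^2 − 4j − 5,
and (j+1)^3 − 2·(j+1)^2 − 3·(j+1) − 1 = j^3 + j^2 − 4j − 5.
Hence P_k = k^3 − 2k^2 − 3k − 1 for every k ≥ 1, by induction.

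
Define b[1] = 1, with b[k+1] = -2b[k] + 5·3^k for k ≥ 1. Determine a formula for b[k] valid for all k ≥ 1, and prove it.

Claim: b[k] = (-2)^k + 3^k.

Base case: b[1] = 1, and (-2)^1 + 3^1 = -2 + 3 = 1.
Assume b[r] = (-2)^r + 3^r for some r ≥ 1.
Then b[r+1] = -2b[r] + 5·3^r = -2·((-2)^r + 3^r) + 5·3^r = (-2)^{r+1} − 2·3^r + 5·3^r = (-2)^{r+1} + 3·3^r = (-2)^{r+1} + 3^{r+1}.
Hence b[k] = (-2)^k + 3^k for every k ≥ 1, by induction.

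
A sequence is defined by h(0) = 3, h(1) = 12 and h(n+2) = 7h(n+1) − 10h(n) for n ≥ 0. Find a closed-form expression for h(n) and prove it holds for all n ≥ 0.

Claim: h(n) = 2^n + 2·5^n.

Base cases: h(0) = 3 and 2^0 + 2·5^0 = 3; h(1) = 12 and 2^1 + 2·5^1 = 12.
Assume h(j) = 2^j + 2·5^j for all 0 ≤ j ≤ r, where r ≥ 1.
Then h(r+1) = 7h(r) − 10h(r−1) = 7·(2^r + 2·5^r) − 10·(2^{r−1} + 2·5^{r−1}) = (7·2 − 10)2^{r−1} + 2·(7·5 − 10)5^{r−1} = 4·2^{r−1} + 50·5^{r−1} = 2^{r+1} + 2·5^{r+1}.
Hence h(n) = 2^n + 2·5^n for every n ≥ 0, by strong induction.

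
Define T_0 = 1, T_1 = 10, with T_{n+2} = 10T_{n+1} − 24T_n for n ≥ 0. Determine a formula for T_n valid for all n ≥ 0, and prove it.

Claim: T_n = 3·6^n − 2·4^n.

Base cases: T_0 = 1 and 3·6^0 − 2·4^0 = 1; T_1 = 10 and 3·6^1 − 2·4^1 = 10.
Assume T_i = 3·6^i − 2·4^i for all 0 ≤ i ≤ j, where j ≥ 1.
Then T_{j+1} = 10T_j − 24T_{j−1} = 10·(3·6^j − 2·4^j) − 24·(3·6^{j−1} − 2·4^{j−1}) = 3·(10·6 − 24)6^{j−1} − 2·(10·4 − 24)4^{j−1} = 108·6^{j−1} − 32·4^{j−1} = 3·6^{j+1} − 2·4^{j+1}.
So the formula holds for j+1, and by strong induction T_n = 3·6^n − 2·4^n for all n ≥ 0.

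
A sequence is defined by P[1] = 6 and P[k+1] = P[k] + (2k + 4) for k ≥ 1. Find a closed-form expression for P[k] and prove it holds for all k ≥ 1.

Claim: P[k] = k^2 + 3k + 2.

Base case: P[1] = 6, and 1^2 + 3·1 + 2 = 6.
Assume P[m] = m^2 + 3m + 2.
Then P[m+1] = P[m] + (2m + 4) = (m^2 + 3m + 2) + (2m + 4) = m^2 + 5m + 6,
and (m+1)^2 + 3·(m+1) + 2 = m^2 + 5m + 6.
This completes the inductive step, so P[k] = k^2 + 3k + 2 for all k ≥ 1.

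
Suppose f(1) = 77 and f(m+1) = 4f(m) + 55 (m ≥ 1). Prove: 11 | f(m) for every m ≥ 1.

Base case: f(1) = 77 = 11·7, so 11 | f(1).
Assume 11 | f(r), so f(r) = 11t for some integer t.
Then f(r+1) = 4f(r) + 55 = 4·(11t) + 55 = 11(4t + 5), so 11 | f(r+1).
This completes the inductive step, so 11 | f(m) for all m ≥ 1.

11 | f(m)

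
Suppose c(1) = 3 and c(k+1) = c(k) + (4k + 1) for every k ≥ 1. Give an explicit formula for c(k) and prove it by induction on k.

Claim: c(k) = 2k^2 − k + 2.

Base case: c(1) = 3, and 2·1^2 − 1 + 2 = 3.
Assume c(m) = 2m^2 − m + 2.
Then c(m+1) = c(m) + (4m + 1) = (2m^2 − m + 2) + (4m + 1) = 2m^2 + 3m + 3,
and 2·(m+1)^2 − (m+1) + 2 = 2m^2 + 3m + 3.
This completes the inductive step, so c(k) = 2k^2 − k + 2 for all k ≥ 1.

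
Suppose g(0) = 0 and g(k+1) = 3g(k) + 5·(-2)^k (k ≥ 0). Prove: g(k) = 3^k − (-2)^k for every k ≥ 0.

Base case: g(0) = 0, and 3^0 − (-2)^0 = 1 − 1 = 0.
Assume g(m) = 3^m − (-2)^m for some m ≥ 0.
Then g(m+1) = 3g(m) + 5·(-2)^m = 3·(3^m − (-2)^m) + 5·(-2)^m = 3^{m+1} − 3·(-2)^m + 5·(-2)^m = 3^{m+1} + 2·(-2)^m = 3^{m+1} − (-2)^{m+1}.
By induction, g(k) = 3^k − (-2)^k for all k ≥ 0.

g(k) = 3^k − (-2)^k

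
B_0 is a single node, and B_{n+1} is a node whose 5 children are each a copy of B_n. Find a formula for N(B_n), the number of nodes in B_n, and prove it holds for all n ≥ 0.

Claim: N(B_n) = (5^{n+1} − 1)/4.

Base case: N(B_0) = 1, and (5^{0+1} − 1)/4 = 1.
Assume N(B_j) = (5^{j+1} − 1)/4.
Then N(B_{j+1}) = 1 + 5N(B_j) = 1 + 5·(5^{j+1} − 1)/4 = 1 + (5^{j+2} − 5)/4 = (4 + 5^{j+2} − 5)/4 = (5^{j+2} − 1)/4.
Hence N(B_n) = (5^{n+1} − 1)/4 for every n ≥ 0, by induction.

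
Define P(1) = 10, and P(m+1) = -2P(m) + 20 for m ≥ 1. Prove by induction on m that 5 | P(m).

Base case: P(1) = 10 = 5·2, so 5 | P(1).
Assume 5 | P(r), so P(r) = 5t for some integer t.
Then P(r+1) = -2P(r) + 20 = -2·(5t) + 20 = 5(-2t + 4), so 5 | P(r+1).
So the property holds for r+1, and by induction 5 | P(m) for all m ≥ 1.

5 | P(m)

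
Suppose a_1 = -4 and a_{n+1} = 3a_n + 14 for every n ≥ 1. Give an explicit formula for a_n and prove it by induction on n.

Claim: a_n = 3^n − 7.

Base case: a_1 = -4, and 3^1 − 7 = 3 − 7 = -4.
Assume a_k = 3^k − 7 for some k ≥ 1.
Then a_{k+1} = 3a_k + 14 = 3·(3^k − 7) + 14 = 3^{k+1} − 21 + 14 = 3^{k+1} − 7.
By induction, a_n = 3^n − 7 for all n ≥ 1.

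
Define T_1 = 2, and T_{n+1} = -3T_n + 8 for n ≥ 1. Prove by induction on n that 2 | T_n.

Base case: T_1 = 2 = 2·1, so 2 | T_1.
Assume 2 | T_r, so T_r = 2t for some integer t.
Then T_{r+1} = -3T_r + 8 = -3·(2t) + 8 = 2(-3t + 4), so 2 | T_{r+1}.
By induction, 2 | T_n for all n ≥ 1.

2 | T_n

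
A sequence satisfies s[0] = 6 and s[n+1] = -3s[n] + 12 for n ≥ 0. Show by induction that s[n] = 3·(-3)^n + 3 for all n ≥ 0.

Base case: s[0] = 6, and 3·(-3)^0 + 3 = 3 + 3 = 6.
Assume s[j] = 3·(-3)^j + 3 for some j ≥ 0.
Then s[j+1] = -3s[j] + 12 = -3·(3·(-3)^j + 3) + 12 = -9·(-3)^j − 9 + 12 = 3·(-3)^{j+1} + 3.
By induction, s[n] = 3·(-3)^n + 3 for all n ≥ 0.

s[n] = 3·(-3)^n + 3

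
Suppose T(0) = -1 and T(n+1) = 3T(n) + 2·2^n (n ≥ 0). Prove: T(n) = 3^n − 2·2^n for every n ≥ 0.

Base case: T(0) = -1, and 3^0 − 2·2^0 = 1 − 2 = -1.
Assume T(k) = 3^k − 2·2^k for some k ≥ 0.
Then T(k+1) = 3T(k) + 2·2^k = 3·(3^k − 2·2^k) + 2·2^k = 3^{k+1} − 6·2^k + 2·2^k = 3^{k+1} − 4·2^k = 3^{k+1} − 2·2^{k+1}.
By induction, T(n) = 3^n − 2·2^n for all n ≥ 0.

T(n) = 3^n − 2·2^n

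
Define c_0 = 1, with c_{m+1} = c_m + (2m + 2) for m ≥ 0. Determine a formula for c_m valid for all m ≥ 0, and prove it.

Claim: c_m = m^2 + m + 1.

Base case: c_0 = 1, and 0^2 + 0 + 1 = 1.
Assume c_r = r^2 + r + 1.
Then c_{r+1} = c_r + (2r + 2) = (r^2 + r + 1) + (2r + 2) = r^2 + 3r + 3,
and (r+1)^2 + (r+1) + 1 = r^2 + 3r + 3.
This completes the inductive step, so c_m = m^2 + m + 1 for all m ≥ 0.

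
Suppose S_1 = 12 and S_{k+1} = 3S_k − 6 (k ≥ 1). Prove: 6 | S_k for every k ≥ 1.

Base case: S_1 = 12 = 6·2, so 6 | S_1.
Assume 6 | S_j, so S_j = 6t for some integer t.
Then S_{j+1} = 3S_j − 6 = 3·(6t) − 6 = 6(3t − 1), so 6 | S_{j+1}.
Hence 6 | S_k for every k ≥ 1, by induction.

6 | S_k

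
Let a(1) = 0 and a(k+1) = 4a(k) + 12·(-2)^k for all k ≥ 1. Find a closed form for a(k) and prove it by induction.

Claim: a(k) = -4^k − 2·(-2)^k.

Base case: a(1) = 0, and -4^1 − 2·(-2)^1 = -4 + 4 = 0.
Assume a(m) = -4^m − 2·(-2)^m for some m ≥ 1.
Then a(m+1) = 4a(m) + 12·(-2)^m = 4·(-4^m − 2·(-2)^m) + 12·(-2)^m = -4^{m+1} − 8·(-2)^m + 12·(-2)^m = -4^{m+1} + 4·(-2)^m = -4^{m+1} − 2·(-2)^{m+1}.
By induction, a(k) = -4^k − 2·(-2)^k for all k ≥ 1.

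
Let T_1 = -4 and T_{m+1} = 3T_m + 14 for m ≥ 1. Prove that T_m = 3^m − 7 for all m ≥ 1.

Base case: T_1 = -4, and 3^1 − 7 = 3 − 7 = -4.
Assume T_j = 3^j − 7 for some j ≥ 1.
Then T_{j+1} = 3T_j + 14 = 3·(3^j − 7) + 14 = 3^{j+1} − 21 + 14 = 3^{j+1} − 7.
This completes the inductive step, so T_m = 3^m − 7 for all m ≥ 1.

T_m = 3^m − 7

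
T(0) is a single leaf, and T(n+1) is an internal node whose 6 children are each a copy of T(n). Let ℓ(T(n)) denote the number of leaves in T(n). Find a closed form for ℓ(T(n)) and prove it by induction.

Claim: ℓ(T(n)) = 6^n.

Base case: ℓ(T(0)) = 1, and 6^0 = 1.
Assume ℓ(T(k)) = 6^k.
Then ℓ(T(k+1)) = 6·ℓ(T(k)) = 6·6^k = 6^{k+1}.
So the formula holds for k+1, and by induction ℓ(T(n)) = 6^n for all n ≥ 0.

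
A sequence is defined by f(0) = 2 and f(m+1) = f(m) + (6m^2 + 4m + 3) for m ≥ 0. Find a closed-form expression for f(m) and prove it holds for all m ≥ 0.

Claim: f(m) = 2m^3 − m^2 + 2m + 2.

Base case: f(0) = 2, and 2·0^3 − 0^2 + 2·0 + 2 = 2.
Assume f(r) = 2r^3 − r^2 + 2r + 2.
Then f(r+1) = f(r) + (6r^2 + 4r + 3) = (2r^3 − r^2 + 2r + 2) + (6r^2 + 4r + 3) = 2r^3 + 5r^2 + 6r + 5,
and 2·(r+1)^3 − (r+1)^2 + 2·(r+1) + 2 = 2r^3 + 5r^2 + 6r + 5.
By induction, f(m) = 2m^3 − m^2 + 2m + 2 for all m ≥ 0.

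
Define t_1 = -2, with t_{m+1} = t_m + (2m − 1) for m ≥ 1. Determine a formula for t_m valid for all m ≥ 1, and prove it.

Claim: t_m = m^2 − 2m − 1.

Base case: t_1 = -2, and 1^2 − 2·1 − 1 = -2.
Assume t_k = k^2 − 2k − 1.
Then t_{k+1} = t_k + (2k − 1) = (k^2 − 2k − 1) + (2k − 1) = k^2 − 2,
and (k+1)^2 − 2·(k+1) − 1 = k^2 − 2.
This completes the inductive step, so t_m = m^2 − 2m − 1 for all m ≥ 1.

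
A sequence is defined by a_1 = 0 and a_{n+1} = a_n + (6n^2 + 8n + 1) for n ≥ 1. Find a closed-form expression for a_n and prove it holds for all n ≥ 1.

Claim: a_n = 2n^3 + n^2 − 2n − 1.

Base case: a_1 = 0, and 2·1^3 + 1^2 − 2·1 − 1 = 0.
Assume a_m = 2m^3 + m^2 − 2m − 1.
Then a_{m+1} = a_m + (6m^2 + 8m + 1) = (2m^3 + m^2 − 2m − 1) + (6m^2 + 8m + 1) = 2m^3 + 7m^2 + 6m,
and 2·(m+1)^3 + (m+1)^2 − 2·(m+1) − 1 = 2m^3 + 7m^2 + 6m.
This completes the inductive step, so a_n = 2n^3 + n^2 − 2n − 1 for all n ≥ 1.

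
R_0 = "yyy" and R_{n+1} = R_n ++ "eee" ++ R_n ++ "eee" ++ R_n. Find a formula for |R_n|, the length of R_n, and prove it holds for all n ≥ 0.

Claim: |R_n| = 6·3^n − 3.

Base case: |R_0| = 3, and 6·3^0 − 3 = 3.
Assume |R_j| = 6·3^j − 3.
Then |R_{j+1}| = 3|R_j| + 6 = 3(6·3^j − 3) + 6 = 6·3^{j+1} − 9 + 6 = 6·3^{j+1} − 3.
This completes the inductive step, so |R_n| = 6·3^n − 3 for all n ≥ 0.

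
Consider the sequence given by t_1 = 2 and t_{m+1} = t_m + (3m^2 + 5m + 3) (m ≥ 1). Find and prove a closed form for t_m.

Claim: t_m = m^3 + m^2 + m − 1.

Base case: t_1 = 2, and 1^3 + 1^2 + 1 − 1 = 2.
Assume t_j = j^3 + j^2 + j − 1.
Then t_{j+1} = t_j + (3j^2 + 5j + 3) = (j^3 + j^2 + j − 1) + (3j^2 + 5j + 3) = j^3 + 4j^2 + 6j + 2,
and (j+1)^3 + (j+1)^2 + (j+1) − 1 = j^3 + 4j^2 + 6j + 2.
Hence t_m = m^3 + m^2 + m − 1 for every m ≥ 1, by induction.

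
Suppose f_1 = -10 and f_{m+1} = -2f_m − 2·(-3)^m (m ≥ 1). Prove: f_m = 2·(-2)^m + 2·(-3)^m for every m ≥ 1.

Base case: f_1 = -10, and 2·(-2)^1 + 2·(-3)^1 = -4 − 6 = -10.
Assume f_j = 2·(-2)^j + 2·(-3)^j for some j ≥ 1.
Then f_{j+1} = -2f_j − 2·(-3)^j = -2·(2·(-2)^j + 2·(-3)^j) − 2·(-3)^j = 2·(-2)^{j+1} − 4·(-3)^j − 2·(-3)^j = 2·(-2)^{j+1} − 6·(-3)^j = 2·(-2)^{j+1} + 2·(-3)^{j+1}.
Hence f_m = 2·(-2)^m + 2·(-3)^m for every m ≥ 1, by induction.

f_m = 2·(-2)^m + 2·(-3)^m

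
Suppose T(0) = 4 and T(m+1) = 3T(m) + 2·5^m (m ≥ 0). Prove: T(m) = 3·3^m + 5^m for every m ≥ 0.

Base case: T(0) = 4, and 3·3^0 + 5^0 = 3 + 1 = 4.
Assume T(k) = 3·3^k + 5^k for some k ≥ 0.
Then T(k+1) = 3T(k) + 2·5^k = 3·(3·3^k + 5^k) + 2·5^k = 3·3^{k+1} + 3·5^k + 2·5^k = 3·3^{k+1} + 5·5^k = 3·3^{k+1} + 5^{k+1}.
So the formula holds for k+1, and by induction T(m) = 3·3^m + 5^m for all m ≥ 0.

T(m) = 3·3^m + 5^m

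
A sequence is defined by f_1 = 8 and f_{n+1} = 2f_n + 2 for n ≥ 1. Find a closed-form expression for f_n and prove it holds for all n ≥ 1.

Claim: f_n = 5·2^n − 2.

Base case: f_1 = 8, and 5·2^1 − 2 = 10 − 2 = 8.
Assume f_r = 5·2^r − 2 for some r ≥ 1.
Then f_{r+1} = 2f_r + 2 = 2·(5·2^r − 2) + 2 = 10·2^r − 4 + 2 = 5·2^{r+1} − 2.
This completes the inductive step, so f_n = 5·2^n − 2 for all n ≥ 1.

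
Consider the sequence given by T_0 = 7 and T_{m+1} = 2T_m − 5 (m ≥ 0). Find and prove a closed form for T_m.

Claim: T_m = 2^{m+1} + 5.

Base case: T_0 = 7, and 2^{0+1} + 5 = 2 + 5 = 7.
Assume T_k = 2^{k+1} + 5 for some k ≥ 0.
Then T_{k+1} = 2T_k − 5 = 2·(2^{k+1} + 5) − 5 = 2^{k+2} + 10 − 5 = 2^{k+2} + 5.
This completes the inductive step, so T_m = 2^{m+1} + 5 for all m ≥ 0.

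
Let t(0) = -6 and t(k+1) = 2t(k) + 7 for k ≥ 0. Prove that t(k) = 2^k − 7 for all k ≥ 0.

Base case: t(0) = -6, and 2^0 − 7 = 1 − 7 = -6.
Assume t(j) = 2^j − 7 for some j ≥ 0.
Then t(j+1) = 2t(j) + 7 = 2·(2^j − 7) + 7 = 2^{j+1} − 14 + 7 = 2^{j+1} − 7.
By induction, t(k) = 2^k − 7 for all k ≥ 0.

t(k) = 2^k − 7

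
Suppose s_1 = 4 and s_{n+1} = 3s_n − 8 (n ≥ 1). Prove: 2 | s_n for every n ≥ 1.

Base case: s_1 = 4 = 2·2, so 2 | s_1.
Assume 2 | s_r, so s_r = 2t for some integer t.
Then s_{r+1} = 3s_r − 8 = 3·(2t) − 8 = 2(3t − 4), so 2 | s_{r+1}.
By induction, 2 | s_n for all n ≥ 1.

2 | s_n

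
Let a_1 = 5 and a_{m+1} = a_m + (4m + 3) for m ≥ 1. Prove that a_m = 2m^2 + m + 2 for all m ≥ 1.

Base case: a_1 = 5, and 2·1^2 + 1 + 2 = 5.
Assume a_j = 2j^2 + j + 2.
Then a_{j+1} = a_j + (4j + 3) = (2j^2 + j + 2) + (4j + 3) = 2j^2 + 5j + 5,
and 2·(j+1)^2 + (j+1) + 2 = 2j^2 + 5j + 5.
Hence a_m = 2m^2 + m + 2 for every m ≥ 1, by induction.

a_m = 2m^2 + m + 2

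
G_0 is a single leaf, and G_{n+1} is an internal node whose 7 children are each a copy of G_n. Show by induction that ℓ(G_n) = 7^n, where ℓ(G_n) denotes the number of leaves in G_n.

Base case: ℓ(G_0) = 1, and 7^0 = 1.
Assume ℓ(G_r) = 7^r.
Then ℓ(G_{r+1}) = 7·ℓ(G_r) = 7·7^r = 7^{r+1}.
This completes the inductive step, so ℓ(G_n) = 7^n for all n ≥ 0.

ℓ(G_n) = 7^n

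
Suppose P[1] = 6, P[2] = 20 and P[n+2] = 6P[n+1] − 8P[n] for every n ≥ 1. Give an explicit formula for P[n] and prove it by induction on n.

Claim: P[n] = 4^n + 2^n.

Base cases: P[1] = 6 and 4^1 + 2^1 = 6; P[2] = 20 and 4^2 + 2^2 = 20.
Assume P[i] = 4^i + 2^i for all 1 ≤ i ≤ j, where j ≥ 2.
Then P[j+1] = 6P[j] − 8P[j−1] = 6·(4^j + 2^j) − 8·(4^{j−1} + 2^{j−1}) = (6·4 − 8)4^{j−1} + (6·2 − 8)2^{j−1} = 16·4^{j−1} + 4·2^{j−1} = 4^{j+1} + 2^{j+1}.
Hence P[n] = 4^n + 2^n for every n ≥ 1, by strong induction.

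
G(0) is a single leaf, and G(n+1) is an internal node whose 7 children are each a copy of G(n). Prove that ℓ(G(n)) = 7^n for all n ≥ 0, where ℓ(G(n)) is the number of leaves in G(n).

Base case: ℓ(G(0)) = 1, and 7^0 = 1.
Assume ℓ(G(r)) = 7^r.
Then ℓ(G(r+1)) = 7·ℓ(G(r)) = 7·7^r = 7^{r+1}.
By induction, ℓ(G(n)) = 7^n for all n ≥ 0.

ℓ(G(n)) = 7^n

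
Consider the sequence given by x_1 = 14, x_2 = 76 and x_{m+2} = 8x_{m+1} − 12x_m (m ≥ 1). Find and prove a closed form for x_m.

Claim: x_m = 2^m + 2·6^m.

Base cases: x_1 = 14 and 2^1 + 2·6^1 = 14; x_2 = 76 and 2^2 + 2·6^2 = 76.
Assume x_j = 2^j + 2·6^j for all 1 ≤ j ≤ r, where r ≥ 2.
Then x_{r+1} = 8x_r − 12x_{r−1} = 8·(2^r + 2·6^r) − 12·(2^{r−1} + 2·6^{r−1}) = (8·2 − 12)2^{r−1} + 2·(8·6 − 12)6^{r−1} = 4·2^{r−1} + 72·6^{r−1} = 2^{r+1} + 2·6^{r+1}.
Hence x_m = 2^m + 2·6^m for every m ≥ 1, by strong induction.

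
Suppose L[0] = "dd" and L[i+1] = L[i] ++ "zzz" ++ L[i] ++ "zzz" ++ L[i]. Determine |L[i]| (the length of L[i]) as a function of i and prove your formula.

Claim: |L[i]| = 5·3^i − 3.

Base case: |L[0]| = 2, and 5·3^0 − 3 = 2.
Assume |L[m]| = 5·3^m − 3.
Then |L[m+1]| = 3|L[m]| + 6 = 3(5·3^m − 3) + 6 = 5·3^{m+1} − 9 + 6 = 5·3^{m+1} − 3.
By induction, |L[i]| = 5·3^i − 3 for all i ≥ 0.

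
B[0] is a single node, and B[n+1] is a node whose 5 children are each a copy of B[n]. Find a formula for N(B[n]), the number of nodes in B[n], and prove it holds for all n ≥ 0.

Claim: N(B[n]) = (5^{n+1} − 1)/4.

Base case: N(B[0]) = 1, and (5^{0+1} − 1)/4 = 1.
Assume N(B[j]) = (5^{j+1} − 1)/4.
Then N(B[j+1]) = 1 + 5N(B[j]) = 1 + 5·(5^{j+1} − 1)/4 = 1 + (5^{j+2} − 5)/4 = (4 + 5^{j+2} − 5)/4 = (5^{j+2} − 1)/4.
Hence N(B[n]) = (5^{n+1} − 1)/4 for every n ≥ 0, by induction.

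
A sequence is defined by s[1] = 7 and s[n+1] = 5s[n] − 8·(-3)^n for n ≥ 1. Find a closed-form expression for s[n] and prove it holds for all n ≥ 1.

Claim: s[n] = 2·5^n + (-3)^n.

Base case: s[1] = 7, and 2·5^1 + (-3)^1 = 10 − 3 = 7.
Assume s[r] = 2·5^r + (-3)^r for some r ≥ 1.
Then s[r+1] = 5s[r] − 8·(-3)^r = 5·(2·5^r + (-3)^r) − 8·(-3)^r = 2·5^{r+1} + 5·(-3)^r − 8·(-3)^r = 2·5^{r+1} − 3·(-3)^r = 2·5^{r+1} + (-3)^{r+1}.
So the formula holds for r+1, and by induction s[n] = 2·5^n + (-3)^n for all n ≥ 1.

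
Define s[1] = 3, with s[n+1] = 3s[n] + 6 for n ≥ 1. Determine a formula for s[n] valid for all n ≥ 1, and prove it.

Claim: s[n] = 2·3^n − 3.

Base case: s[1] = 3, and 2·3^1 − 3 = 6 − 3 = 3.
Assume s[r] = 2·3^r − 3 for some r ≥ 1.
Then s[r+1] = 3s[r] + 6 = 3·(2·3^r − 3) + 6 = 6·3^r − 9 + 6 = 2·3^{r+1} − 3.
Hence s[n] = 2·3^n − 3 for every n ≥ 1, by induction.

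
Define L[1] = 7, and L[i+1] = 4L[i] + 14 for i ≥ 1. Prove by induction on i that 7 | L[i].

Base case: L[1] = 7 = 7·1, so 7 | L[1].
Assume 7 | L[j], so L[j] = 7t for some integer t.
Then L[j+1] = 4L[j] + 14 = 4·(7t) + 14 = 7(4t + 2), so 7 | L[j+1].
This completes the inductive step, so 7 | L[i] for all i ≥ 1.

7 | L[i]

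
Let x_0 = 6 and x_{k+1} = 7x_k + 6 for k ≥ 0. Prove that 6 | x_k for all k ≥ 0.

Base case: x_0 = 6 = 6·1, so 6 | x_0.
Assume 6 | x_j, so x_j = 6t for some integer t.
Then x_{j+1} = 7x_j + 6 = 7·(6t) + 6 = 6(7t + 1), so 6 | x_{j+1}.
By induction, 6 | x_k for all k ≥ 0.

6 | x_k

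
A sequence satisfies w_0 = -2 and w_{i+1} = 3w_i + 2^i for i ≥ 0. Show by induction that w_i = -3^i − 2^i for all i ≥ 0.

Base case: w_0 = -2, and -3^0 − 2^0 = -1 − 1 = -2.
Assume w_k = -3^k − 2^k for some k ≥ 0.
Then w_{k+1} = 3w_k + 2^k = 3·(-3^k − 2^k) + 2^k = -3^{k+1} − 3·2^k + 2^k = -3^{k+1} − 2·2^k = -3^{k+1} − 2^{k+1}.
By induction, w_i = -3^i − 2^i for all i ≥ 0.

w_i = -3^i − 2^i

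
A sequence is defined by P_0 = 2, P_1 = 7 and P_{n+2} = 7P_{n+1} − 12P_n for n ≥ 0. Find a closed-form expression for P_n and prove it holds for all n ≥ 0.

Claim: P_n = 3^n + 4^n.

Base cases: P_0 = 2 and 3^0 + 4^0 = 2; P_1 = 7 and 3^1 + 4^1 = 7.
Assume P_j = 3^j + 4^j for all 0 ≤ j ≤ m, where m ≥ 1.
Then P_{m+1} = 7P_m − 12P_{m−1} = 7·(3^m + 4^m) − 12·(3^{m−1} + 4^{m−1}) = (7·3 − 12)3^{m−1} + (7·4 − 12)4^{m−1} = 9·3^{m−1} + 16·4^{m−1} = 3^{m+1} + 4^{m+1}.
So the formula holds for m+1, and by strong induction P_n = 3^n + 4^n for all n ≥ 0.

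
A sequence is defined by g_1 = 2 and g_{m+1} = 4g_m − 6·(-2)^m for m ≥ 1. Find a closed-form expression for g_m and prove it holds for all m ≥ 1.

Claim: g_m = 4^m + (-2)^m.

Base case: g_1 = 2, and 4^1 + (-2)^1 = 4 − 2 = 2.
Assume g_j = 4^j + (-2)^j for some j ≥ 1.
Then g_{j+1} = 4g_j − 6·(-2)^j = 4·(4^j + (-2)^j) − 6·(-2)^j = 4^{j+1} + 4·(-2)^j − 6·(-2)^j = 4^{j+1} − 2·(-2)^j = 4^{j+1} + (-2)^{j+1}.
This completes the inductive step, so g_m = 4^m + (-2)^m for all m ≥ 1.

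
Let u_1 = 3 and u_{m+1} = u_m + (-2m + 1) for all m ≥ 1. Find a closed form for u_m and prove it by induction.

Claim: u_m = -m^2 + 2m + 2.

Base case: u_1 = 3, and -1^2 + 2·1 + 2 = 3.
Assume u_r = -r^2 + 2r + 2.
Then u_{r+1} = u_r + (-2r + 1) = (-r^2 + 2r + 2) + (-2r + 1) = -r^2 + 3,
and -(r+1)^2 + 2·(r+1) + 2 = -r^2 + 3.
This completes the inductive step, so u_m = -m^2 + 2m + 2 for all m ≥ 1.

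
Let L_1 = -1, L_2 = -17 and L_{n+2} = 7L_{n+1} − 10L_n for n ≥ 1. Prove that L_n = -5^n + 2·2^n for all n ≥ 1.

Base cases: L_1 = -1 and -5^1 + 2·2^1 = -1; L_2 = -17 and -5^2 + 2·2^2 = -17.
Assume L_i = -5^i + 2·2^i for all 1 ≤ i ≤ j, where j ≥ 2.
Then L_{j+1} = 7L_j − 10L_{j−1} = 7·(-5^j + 2·2^j) − 10·(-5^{j−1} + 2·2^{j−1}) = -(7·5 − 10)5^{j−1} + 2·(7·2 − 10)2^{j−1} = -25·5^{j−1} + 8·2^{j−1} = -5^{j+1} + 2·2^{j+1}.
So the formula holds for j+1, and by strong induction L_n = -5^n + 2·2^n for all n ≥ 1.

L_n = -5^n + 2·2^n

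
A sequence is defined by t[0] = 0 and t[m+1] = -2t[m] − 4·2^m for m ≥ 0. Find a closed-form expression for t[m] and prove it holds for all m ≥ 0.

Claim: t[m] = (-2)^m − 2^m.

Base case: t[0] = 0, and (-2)^0 − 2^0 = 1 − 1 = 0.
Assume t[r] = (-2)^r − 2^r for some r ≥ 0.
Then t[r+1] = -2t[r] − 4·2^r = -2·((-2)^r − 2^r) − 4·2^r = (-2)^{r+1} + 2·2^r − 4·2^r = (-2)^{r+1} − 2·2^r = (-2)^{r+1} − 2^{r+1}.
By induction, t[m] = (-2)^m − 2^m for all m ≥ 0.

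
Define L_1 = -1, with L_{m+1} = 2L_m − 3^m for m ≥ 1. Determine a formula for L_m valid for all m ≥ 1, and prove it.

Claim: L_m = 2^m − 3^m.

Base case: L_1 = -1, and 2^1 − 3^1 = 2 − 3 = -1.
Assume L_k = 2^k − 3^k for some k ≥ 1.
Then L_{k+1} = 2L_k − 3^k = 2·(2^k − 3^k) − 3^k = 2^{k+1} − 2·3^k − 3^k = 2^{k+1} − 3·3^k = 2^{k+1} − 3^{k+1}.
So the formula holds for k+1, and by induction L_m = 2^m − 3^m for all m ≥ 1.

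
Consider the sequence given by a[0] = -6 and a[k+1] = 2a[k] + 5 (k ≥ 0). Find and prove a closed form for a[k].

Claim: a[k] = -2^k − 5.

Base case: a[0] = -6, and -2^0 − 5 = -1 − 5 = -6.
Assume a[j] = -2^j − 5 for some j ≥ 0.
Then a[j+1] = 2a[j] + 5 = 2·(-2^j − 5) + 5 = -2^{j+1} − 10 + 5 = -2^{j+1} − 5.
Hence a[k] = -2^k − 5 for every k ≥ 0, by induction.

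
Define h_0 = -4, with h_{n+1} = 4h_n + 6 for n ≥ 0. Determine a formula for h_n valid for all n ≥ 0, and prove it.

Claim: h_n = -2·4^n − 2.

Base case: h_0 = -4, and -2·4^0 − 2 = -2 − 2 = -4.
Assume h_k = -2·4^k − 2 for some k ≥ 0.
Then h_{k+1} = 4h_k + 6 = 4·(-2·4^k − 2) + 6 = -8·4^k − 8 + 6 = -2·4^{k+1} − 2.
Hence h_n = -2·4^n − 2 for every n ≥ 0, by induction.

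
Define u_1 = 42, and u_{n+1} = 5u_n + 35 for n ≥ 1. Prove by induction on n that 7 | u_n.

Base case: u_1 = 42 = 7·6, so 7 | u_1.
Assume 7 | u_r, so u_r = 7t for some integer t.
Then u_{r+1} = 5u_r + 35 = 5·(7t) + 35 = 7(5t + 5), so 7 | u_{r+1}.
By induction, 7 | u_n for all n ≥ 1.

7 | u_n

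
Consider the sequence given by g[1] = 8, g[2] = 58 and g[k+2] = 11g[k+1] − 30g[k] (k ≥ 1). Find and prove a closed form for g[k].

Claim: g[k] = 3·6^k − 2·5^k.

Base cases: g[1] = 8 and 3·6^1 − 2·5^1 = 8; g[2] = 58 and 3·6^2 − 2·5^2 = 58.
Assume g[i] = 3·6^i − 2·5^i for all 1 ≤ i ≤ j, where j ≥ 2.
Then g[j+1] = 11g[j] − 30g[j−1] = 11·(3·6^j − 2·5^j) − 30·(3·6^{j−1} − 2·5^{j−1}) = 3·(11·6 − 30)6^{j−1} − 2·(11·5 − 30)5^{j−1} = 108·6^{j−1} − 50·5^{j−1} = 3·6^{j+1} − 2·5^{j+1}.
By strong induction, g[k] = 3·6^k − 2·5^k for all k ≥ 1.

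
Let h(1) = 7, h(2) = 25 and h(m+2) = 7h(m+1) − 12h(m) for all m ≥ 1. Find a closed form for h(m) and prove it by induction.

Claim: h(m) = 4^m + 3^m.

Base cases: h(1) = 7 and 4^1 + 3^1 = 7; h(2) = 25 and 4^2 + 3^2 = 25.
Assume h(j) = 4^j + 3^j for all 1 ≤ j ≤ k, where k ≥ 2.
Then h(k+1) = 7h(k) − 12h(k−1) = 7·(4^k + 3^k) − 12·(4^{k−1} + 3^{k−1}) = (7·4 − 12)4^{k−1} + (7·3 − 12)3^{k−1} = 16·4^{k−1} + 9·3^{k−1} = 4^{k+1} + 3^{k+1}.
This completes the inductive step, so h(m) = 4^m + 3^m for all m ≥ 1.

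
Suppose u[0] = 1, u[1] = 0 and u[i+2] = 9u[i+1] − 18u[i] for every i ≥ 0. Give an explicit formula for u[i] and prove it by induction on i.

Claim: u[i] = 2·3^i − 6^i.

Base cases: u[0] = 1 and 2·3^0 − 6^0 = 1; u[1] = 0 and 2·3^1 − 6^1 = 0.
Assume u[t] = 2·3^t − 6^t for all 0 ≤ t ≤ j, where j ≥ 1.
Then u[j+1] = 9u[j] − 18u[j−1] = 9·(2·3^j − 6^j) − 18·(2·3^{j−1} − 6^{j−1}) = 2·(9·3 − 18)3^{j−1} − (9·6 − 18)6^{j−1} = 18·3^{j−1} − 36·6^{j−1} = 2·3^{j+1} − 6^{j+1}.
This completes the inductive step, so u[i] = 2·3^i − 6^i for all i ≥ 0.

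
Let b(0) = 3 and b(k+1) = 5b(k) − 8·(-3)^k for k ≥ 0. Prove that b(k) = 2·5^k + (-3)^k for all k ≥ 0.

Base case: b(0) = 3, and 2·5^0 + (-3)^0 = 2 + 1 = 3.
Assume b(m) = 2·5^m + (-3)^m for some m ≥ 0.
Then b(m+1) = 5b(m) − 8·(-3)^m = 5·(2·5^m + (-3)^m) − 8·(-3)^m = 2·5^{m+1} + 5·(-3)^m − 8·(-3)^m = 2·5^{m+1} − 3·(-3)^m = 2·5^{m+1} + (-3)^{m+1}.
By induction, b(k) = 2·5^k + (-3)^k for all k ≥ 0.

b(k) = 2·5^k + (-3)^k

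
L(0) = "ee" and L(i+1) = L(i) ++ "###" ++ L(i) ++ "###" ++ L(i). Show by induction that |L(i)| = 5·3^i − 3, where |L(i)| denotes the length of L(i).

Base case: |L(0)| = 2, and 5·3^0 − 3 = 2.
Assume |L(k)| = 5·3^k − 3.
Then |L(k+1)| = 3|L(k)| + 6 = 3(5·3^k − 3) + 6 = 5·3^{k+1} − 9 + 6 = 5·3^{k+1} − 3.
By induction, |L(i)| = 5·3^i − 3 for all i ≥ 0.

|L(i)| = 5·3^i − 3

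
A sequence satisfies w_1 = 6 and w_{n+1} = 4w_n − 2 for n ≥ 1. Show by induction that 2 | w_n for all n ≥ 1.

Base case: w_1 = 6 = 2·3, so 2 | w_1.
Assume 2 | w_r, so w_r = 2t for some integer t.
Then w_{r+1} = 4w_r − 2 = 4·(2t) − 2 = 2(4t − 1), so 2 | w_{r+1}.
By induction, 2 | w_n for all n ≥ 1.

2 | w_n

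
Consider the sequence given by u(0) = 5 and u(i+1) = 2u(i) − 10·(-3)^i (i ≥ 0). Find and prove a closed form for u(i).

Claim: u(i) = 3·2^i + 2·(-3)^i.

Base case: u(0) = 5, and 3·2^0 + 2·(-3)^0 = 3 + 2 = 5.
Assume u(m) = 3·2^m + 2·(-3)^m for some m ≥ 0.
Then u(m+1) = 2u(m) − 10·(-3)^m = 2·(3·2^m + 2·(-3)^m) − 10·(-3)^m = 3·2^{m+1} + 4·(-3)^m − 10·(-3)^m = 3·2^{m+1} − 6·(-3)^m = 3·2^{m+1} + 2·(-3)^{m+1}.
By induction, u(i) = 3·2^i + 2·(-3)^i for all i ≥ 0.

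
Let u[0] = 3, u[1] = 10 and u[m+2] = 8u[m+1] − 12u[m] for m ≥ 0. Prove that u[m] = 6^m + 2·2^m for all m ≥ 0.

Base cases: u[0] = 3 and 6^0 + 2·2^0 = 3; u[1] = 10 and 6^1 + 2·2^1 = 10.
Assume u[i] = 6^i + 2·2^i for all 0 ≤ i ≤ j, where j ≥ 1.
Then u[j+1] = 8u[j] − 12u[j−1] = 8·(6^j + 2·2^j) − 12·(6^{j−1} + 2·2^{j−1}) = (8·6 − 12)6^{j−1} + 2·(8·2 − 12)2^{j−1} = 36·6^{j−1} + 8·2^{j−1} = 6^{j+1} + 2·2^{j+1}.
Hence u[m] = 6^m + 2·2^m for every m ≥ 0, by strong induction.

u[m] = 6^m + 2·2^m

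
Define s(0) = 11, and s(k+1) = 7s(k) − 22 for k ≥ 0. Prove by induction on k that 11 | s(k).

Base case: s(0) = 11 = 11·1, so 11 | s(0).
Assume 11 | s(r), so s(r) = 11t for some integer t.
Then s(r+1) = 7s(r) − 22 = 7·(11t) − 22 = 11(7t − 2), so 11 | s(r+1).
Hence 11 | s(k) for every k ≥ 0, by induction.

11 | s(k)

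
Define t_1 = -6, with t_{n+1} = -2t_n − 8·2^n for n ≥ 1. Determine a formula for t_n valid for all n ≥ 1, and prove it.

Claim: t_n = (-2)^n − 2·2^n.

Base case: t_1 = -6, and (-2)^1 − 2·2^1 = -2 − 4 = -6.
Assume t_k = (-2)^k − 2·2^k for some k ≥ 1.
Then t_{k+1} = -2t_k − 8·2^k = -2·((-2)^k − 2·2^k) − 8·2^k = (-2)^{k+1} + 4·2^k − 8·2^k = (-2)^{k+1} − 4·2^k = (-2)^{k+1} − 2·2^{k+1}.
So the formula holds for k+1, and by induction t_n = (-2)^n − 2·2^n for all n ≥ 1.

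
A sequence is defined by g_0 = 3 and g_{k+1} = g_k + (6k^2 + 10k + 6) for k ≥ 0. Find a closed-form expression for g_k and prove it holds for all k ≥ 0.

Claim: g_k = 2k^3 + 2k^2 + 2k + 3.

Base case: g_0 = 3, and 2·0^3 + 2·0^2 + 2·0 + 3 = 3.
Assume g_r = 2r^3 + 2r^2 + 2r + 3.
Then g_{r+1} = g_r + (6r^2 + 10r + 6) = (2r^3 + 2r^2 + 2r + 3) + (6r^2 + 10r + 6) = 2r^3 + 8r^2 + 12r + 9,
and 2·(r+1)^3 + 2·(r+1)^2 + 2·(r+1) + 3 = 2r^3 + 8r^2 + 12r + 9.
Hence g_k = 2k^3 + 2k^2 + 2k + 3 for every k ≥ 0, by induction.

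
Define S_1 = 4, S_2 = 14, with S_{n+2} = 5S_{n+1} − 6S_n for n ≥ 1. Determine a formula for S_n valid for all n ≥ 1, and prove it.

Claim: S_n = 2·3^n − 2^n.

Base cases: S_1 = 4 and 2·3^1 − 2^1 = 4; S_2 = 14 and 2·3^2 − 2^2 = 14.
Assume S_j = 2·3^j − 2^j for all 1 ≤ j ≤ m, where m ≥ 2.
Then S_{m+1} = 5S_m − 6S_{m−1} = 5·(2·3^m − 2^m) − 6·(2·3^{m−1} − 2^{m−1}) = 2·(5·3 − 6)3^{m−1} − (5·2 − 6)2^{m−1} = 18·3^{m−1} − 4·2^{m−1} = 2·3^{m+1} − 2^{m+1}.
Hence S_n = 2·3^n − 2^n for every n ≥ 1, by strong induction.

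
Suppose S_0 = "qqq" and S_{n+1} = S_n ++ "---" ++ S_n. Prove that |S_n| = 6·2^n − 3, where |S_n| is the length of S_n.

Base case: |S_0| = 3, and 6·2^0 − 3 = 3.
Assume |S_j| = 6·2^j − 3.
Then |S_{j+1}| = |S_j| + 3 + |S_j| = 2|S_j| + 3 = 2(6·2^j − 3) + 3 = 6·2^{j+1} − 6 + 3 = 6·2^{j+1} − 3.
Hence |S_n| = 6·2^n − 3 for every n ≥ 0, by induction.

|S_n| = 6·2^n − 3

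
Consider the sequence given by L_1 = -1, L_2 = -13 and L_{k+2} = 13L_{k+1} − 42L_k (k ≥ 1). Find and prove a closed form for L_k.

Claim: L_k = -7^k + 6^k.

Base cases: L_1 = -1 and -7^1 + 6^1 = -1; L_2 = -13 and -7^2 + 6^2 = -13.
Assume L_j = -7^j + 6^j for all 1 ≤ j ≤ r, where r ≥ 2.
Then L_{r+1} = 13L_r − 42L_{r−1} = 13·(-7^r + 6^r) − 42·(-7^{r−1} + 6^{r−1}) = -(13·7 − 42)7^{r−1} + (13·6 − 42)6^{r−1} = -49·7^{r−1} + 36·6^{r−1} = -7^{r+1} + 6^{r+1}.
So the formula holds for r+1, and by strong induction L_k = -7^k + 6^k for all k ≥ 1.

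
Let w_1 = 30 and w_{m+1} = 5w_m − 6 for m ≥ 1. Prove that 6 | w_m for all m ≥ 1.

Base case: w_1 = 30 = 6·5, so 6 | w_1.
Assume 6 | w_j, so w_j = 6t for some integer t.
Then w_{j+1} = 5w_j − 6 = 5·(6t) − 6 = 6(5t − 1), so 6 | w_{j+1}.
By induction, 6 | w_m for all m ≥ 1.

6 | w_m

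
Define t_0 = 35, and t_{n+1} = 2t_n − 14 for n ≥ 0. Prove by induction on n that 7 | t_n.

Base case: t_0 = 35 = 7·5, so 7 | t_0.
Assume 7 | t_j, so t_j = 7s for some integer s.
Then t_{j+1} = 2t_j − 14 = 2·(7s) − 14 = 7(2s − 2), so 7 | t_{j+1}.
Hence 7 | t_n for every n ≥ 0, by induction.

7 | t_n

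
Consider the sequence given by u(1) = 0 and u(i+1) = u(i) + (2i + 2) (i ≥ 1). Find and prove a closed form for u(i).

Claim: u(i) = i^2 + i − 2.

Base case: u(1) = 0, and 1^2 + 1 − 2 = 0.
Assume u(r) = r^2 + r − 2.
Then u(r+1) = u(r) + (2r + 2) = (r^2 + r − 2) + (2r + 2) = r^2 + 3r,
and (r+1)^2 + (r+1) − 2 = r^2 + 3r.
This completes the inductive step, so u(i) = i^2 + i − 2 for all i ≥ 1.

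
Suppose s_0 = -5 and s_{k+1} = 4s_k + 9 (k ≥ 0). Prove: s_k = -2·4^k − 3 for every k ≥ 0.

Base case: s_0 = -5, and -2·4^0 − 3 = -2 − 3 = -5.
Assume s_m = -2·4^m − 3 for some m ≥ 0.
Then s_{m+1} = 4s_m + 9 = 4·(-2·4^m − 3) + 9 = -8·4^m − 12 + 9 = -2·4^{m+1} − 3.
So the formula holds for m+1, and by induction s_k = -2·4^k − 3 for all k ≥ 0.

s_k = -2·4^k − 3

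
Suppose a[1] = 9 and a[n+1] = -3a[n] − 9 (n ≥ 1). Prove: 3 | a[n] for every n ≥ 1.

Base case: a[1] = 9 = 3·3, so 3 | a[1].
Assume 3 | a[r], so a[r] = 3t for some integer t.
Then a[r+1] = -3a[r] − 9 = -3·(3t) − 9 = 3(-3t − 3), so 3 | a[r+1].
So the property holds for r+1, and by induction 3 | a[n] for all n ≥ 1.

3 | a[n]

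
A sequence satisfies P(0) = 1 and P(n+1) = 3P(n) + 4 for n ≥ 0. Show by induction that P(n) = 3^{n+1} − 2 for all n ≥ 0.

Base case: P(0) = 1, and 3^{0+1} − 2 = 3 − 2 = 1.
Assume P(k) = 3^{k+1} − 2 for some k ≥ 0.
Then P(k+1) = 3P(k) + 4 = 3·(3^{k+1} − 2) + 4 = 3^{k+2} − 6 + 4 = 3^{k+2} − 2.
This completes the inductive step, so P(n) = 3^{n+1} − 2 for all n ≥ 0.

P(n) = 3^{n+1} − 2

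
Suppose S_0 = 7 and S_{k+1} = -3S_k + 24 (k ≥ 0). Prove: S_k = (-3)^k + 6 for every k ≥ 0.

Base case: S_0 = 7, and (-3)^0 + 6 = 1 + 6 = 7.
Assume S_m = (-3)^m + 6 for some m ≥ 0.
Then S_{m+1} = -3S_m + 24 = -3·((-3)^m + 6) + 24 = -3·(-3)^m − 18 + 24 = (-3)^{m+1} + 6.
By induction, S_k = (-3)^k + 6 for all k ≥ 0.

S_k = (-3)^k + 6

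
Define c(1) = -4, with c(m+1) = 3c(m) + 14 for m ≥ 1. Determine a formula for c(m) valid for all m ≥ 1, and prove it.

Claim: c(m) = 3^m − 7.

Base case: c(1) = -4, and 3^1 − 7 = 3 − 7 = -4.
Assume c(j) = 3^j − 7 for some j ≥ 1.
Then c(j+1) = 3c(j) + 14 = 3·(3^j − 7) + 14 = 3^{j+1} − 21 + 14 = 3^{j+1} − 7.
This completes the inductive step, so c(m) = 3^m − 7 for all m ≥ 1.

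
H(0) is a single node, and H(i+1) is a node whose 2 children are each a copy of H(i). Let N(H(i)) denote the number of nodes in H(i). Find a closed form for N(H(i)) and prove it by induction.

Claim: N(H(i)) = 2^{i+1} − 1.

Base case: N(H(0)) = 1, and 2^{0+1} − 1 = 1.
Assume N(H(m)) = 2^{m+1} − 1.
Then N(H(m+1)) = 1 + 2N(H(m)) = 1 + 2(2^{m+1} − 1) = 2^{m+2} − 2 + 1 = 2^{m+2} − 1.
So the formula holds for m+1, and by induction N(H(i)) = 2^{i+1} − 1 for all i ≥ 0.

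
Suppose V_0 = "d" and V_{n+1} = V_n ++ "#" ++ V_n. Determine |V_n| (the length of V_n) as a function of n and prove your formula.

Claim: |V_n| = 2^{n+1} − 1.

Base case: |V_0| = 1, and 2^{0+1} − 1 = 1.
Assume |V_m| = 2^{m+1} − 1.
Then |V_{m+1}| = |V_m| + 1 + |V_m| = 2|V_m| + 1 = 2(2^{m+1} − 1) + 1 = 2^{m+2} − 2 + 1 = 2^{m+2} − 1.
Hence |V_n| = 2^{n+1} − 1 for every n ≥ 0, by induction.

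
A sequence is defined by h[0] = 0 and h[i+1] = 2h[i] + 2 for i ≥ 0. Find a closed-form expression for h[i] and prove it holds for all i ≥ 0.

Claim: h[i] = 2^{i+1} − 2.

Base case: h[0] = 0, and 2^{0+1} − 2 = 2 − 2 = 0.
Assume h[r] = 2^{r+1} − 2 for some r ≥ 0.
Then h[r+1] = 2h[r] + 2 = 2·(2^{r+1} − 2) + 2 = 2^{r+2} − 4 + 2 = 2^{r+2} − 2.
By induction, h[i] = 2^{i+1} − 2 for all i ≥ 0.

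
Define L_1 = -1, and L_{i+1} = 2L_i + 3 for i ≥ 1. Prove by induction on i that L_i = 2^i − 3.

Base case: L_1 = -1, and 2^1 − 3 = 2 − 3 = -1.
Assume L_k = 2^k − 3 for some k ≥ 1.
Then L_{k+1} = 2L_k + 3 = 2·(2^k − 3) + 3 = 2^{k+1} − 6 + 3 = 2^{k+1} − 3.
So the formula holds for k+1, and by induction L_i = 2^i − 3 for all i ≥ 1.

L_i = 2^i − 3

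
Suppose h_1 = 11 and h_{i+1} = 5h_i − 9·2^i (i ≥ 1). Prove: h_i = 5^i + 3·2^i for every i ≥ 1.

Base case: h_1 = 11, and 5^1 + 3·2^1 = 5 + 6 = 11.
Assume h_j = 5^j + 3·2^j for some j ≥ 1.
Then h_{j+1} = 5h_j − 9·2^j = 5·(5^j + 3·2^j) − 9·2^j = 5^{j+1} + 15·2^j − 9·2^j = 5^{j+1} + 6·2^j = 5^{j+1} + 3·2^{j+1}.
Hence h_i = 5^i + 3·2^i for every i ≥ 1, by induction.

h_i = 5^i + 3·2^i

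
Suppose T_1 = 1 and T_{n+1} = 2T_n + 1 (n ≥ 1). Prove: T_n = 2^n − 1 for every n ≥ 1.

Base case: T_1 = 1, and 2^1 − 1 = 2 − 1 = 1.
Assume T_k = 2^k − 1 for some k ≥ 1.
Then T_{k+1} = 2T_k + 1 = 2·(2^k − 1) + 1 = 2^{k+1} − 2 + 1 = 2^{k+1} − 1.
Hence T_n = 2^n − 1 for every n ≥ 1, by induction.

T_n = 2^n − 1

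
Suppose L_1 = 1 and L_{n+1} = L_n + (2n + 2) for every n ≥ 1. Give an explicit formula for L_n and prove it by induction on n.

Claim: L_n = n^2 + n − 1.

Base case: L_1 = 1, and 1^2 + 1 − 1 = 1.
Assume L_r = r^2 + r − 1.
Then L_{r+1} = L_r + (2r + 2) = (r^2 + r − 1) + (2r + 2) = r^2 + 3r + 1,
and (r+1)^2 + (r+1) − 1 = r^2 + 3r + 1.
By induction, L_n = n^2 + n − 1 for all n ≥ 1.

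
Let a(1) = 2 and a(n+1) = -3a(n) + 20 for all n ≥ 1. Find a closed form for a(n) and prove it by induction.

Claim: a(n) = (-3)^n + 5.

Base case: a(1) = 2, and (-3)^1 + 5 = -3 + 5 = 2.
Assume a(j) = (-3)^j + 5 for some j ≥ 1.
Then a(j+1) = -3a(j) + 20 = -3·((-3)^j + 5) + 20 = -3·(-3)^j − 15 + 20 = (-3)^{j+1} + 5.
This completes the inductive step, so a(n) = (-3)^n + 5 for all n ≥ 1.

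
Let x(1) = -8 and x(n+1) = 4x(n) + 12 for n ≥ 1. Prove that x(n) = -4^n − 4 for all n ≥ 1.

Base case: x(1) = -8, and -4^1 − 4 = -4 − 4 = -8.
Assume x(m) = -4^m − 4 for some m ≥ 1.
Then x(m+1) = 4x(m) + 12 = 4·(-4^m − 4) + 12 = -4^{m+1} − 16 + 12 = -4^{m+1} − 4.
By induction, x(n) = -4^n − 4 for all n ≥ 1.

x(n) = -4^n − 4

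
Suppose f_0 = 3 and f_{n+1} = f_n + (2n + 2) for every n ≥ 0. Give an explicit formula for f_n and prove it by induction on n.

Claim: f_n = n^2 + n + 3.

Base case: f_0 = 3, and 0^2 + 0 + 3 = 3.
Assume f_m = m^2 + m + 3.
Then f_{m+1} = f_m + (2m + 2) = (m^2 + m + 3) + (2m + 2) = m^2 + 3m + 5,
and (m+1)^2 + (m+1) + 3 = m^2 + 3m + 5.
This completes the inductive step, so f_n = n^2 + n + 3 for all n ≥ 0.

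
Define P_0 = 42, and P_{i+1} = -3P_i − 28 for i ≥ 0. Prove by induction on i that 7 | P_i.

Base case: P_0 = 42 = 7·6, so 7 | P_0.
Assume 7 | P_k, so P_k = 7t for some integer t.
Then P_{k+1} = -3P_k − 28 = -3·(7t) − 28 = 7(-3t − 4), so 7 | P_{k+1}.
This completes the inductive step, so 7 | P_i for all i ≥ 0.

7 | P_i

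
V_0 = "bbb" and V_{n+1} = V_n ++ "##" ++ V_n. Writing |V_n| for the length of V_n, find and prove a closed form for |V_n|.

Claim: |V_n| = 5·2^n − 2.

Base case: |V_0| = 3, and 5·2^0 − 2 = 3.
Assume |V_j| = 5·2^j − 2.
Then |V_{j+1}| = |V_j| + 2 + |V_j| = 2|V_j| + 2 = 2(5·2^j − 2) + 2 = 5·2^{j+1} − 4 + 2 = 5·2^{j+1} − 2.
By induction, |V_n| = 5·2^n − 2 for all n ≥ 0.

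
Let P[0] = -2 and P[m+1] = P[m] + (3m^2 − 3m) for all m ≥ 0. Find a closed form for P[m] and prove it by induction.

Claim: P[m] = m^3 − 3m^2 + 2m − 2.

Base case: P[0] = -2, and 0^3 − 3·0^2 + 2·0 − 2 = -2.
Assume P[j] = j^3 − 3j^2 + 2j − 2.
Then P[j+1] = P[j] + (3j^2 − 3j) = (j^3 − 3j^2 + 2j − 2) + (3j^2 − 3j) = j^3 − j − 2,
and (j+1)^3 − 3·(j+1)^2 + 2·(j+1) − 2 = j^3 − j − 2.
This completes the inductive step, so P[m] = m^3 − 3m^2 + 2m − 2 for all m ≥ 0.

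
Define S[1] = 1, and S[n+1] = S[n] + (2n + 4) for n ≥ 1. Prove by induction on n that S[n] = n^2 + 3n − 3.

Base case: S[1] = 1, and 1^2 + 3·1 − 3 = 1.
Assume S[m] = m^2 + 3m − 3.
Then S[m+1] = S[m] + (2m + 4) = (m^2 + 3m − 3) + (2m + 4) = m^2 + 5m + 1,
and (m+1)^2 + 3·(m+1) − 3 = m^2 + 5m + 1.
By induction, S[n] = n^2 + 3n − 3 for all n ≥ 1.

S[n] = n^2 + 3n − 3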